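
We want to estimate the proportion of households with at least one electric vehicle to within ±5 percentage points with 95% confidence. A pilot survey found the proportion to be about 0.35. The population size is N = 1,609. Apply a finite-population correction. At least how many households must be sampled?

For a proportion with margin E = 0.05 at 95% confidence, z = 1.960.
n = p̂(1−p̂)(z/E)² = 0.35 × 0.65 × (1.960/0.05)² = 349.59 — call this n₀.
Finite-population correction with N = 1,609: n = n₀ / (1 + (n₀−1)/N) = 349.59 / 1.217 = 287.26
Round up: n = 288.

288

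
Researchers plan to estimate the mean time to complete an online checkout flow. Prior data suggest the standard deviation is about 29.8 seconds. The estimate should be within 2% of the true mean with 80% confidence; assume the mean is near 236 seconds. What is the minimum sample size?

n = 66

For a mean, the margin of error is E = z·σ/√n, so n = (zσ/E)².
At 80% confidence, z = 1.282.
E = 2% of 236 = 4.72 seconds.
n = (1.282 × 29.8 / 4.72)² = 65.51
Round up: n = 66.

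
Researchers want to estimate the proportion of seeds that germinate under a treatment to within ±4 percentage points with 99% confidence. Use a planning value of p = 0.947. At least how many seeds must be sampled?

For a proportion with margin E = 0.04 at 99% confidence, z = 2.576.
n = p̂(1−p̂)(z/E)² = 0.947 × 0.053 × (2.576/0.04)² = 208.16
Round up: n = 209.

n = 209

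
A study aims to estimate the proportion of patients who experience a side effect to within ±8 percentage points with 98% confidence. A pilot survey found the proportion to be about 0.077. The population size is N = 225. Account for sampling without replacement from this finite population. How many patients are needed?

n = 48

For a proportion with margin E = 0.08 at 98% confidence, z = 2.326.
n = p̂(1−p̂)(z/E)² = 0.077 × 0.923 × (2.326/0.08)² = 60.08 — call this n₀.
Finite-population correction with N = 225: n = n₀ / (1 + (n₀−1)/N) = 60.08 / 1.263 = 47.57
Round up: n = 48.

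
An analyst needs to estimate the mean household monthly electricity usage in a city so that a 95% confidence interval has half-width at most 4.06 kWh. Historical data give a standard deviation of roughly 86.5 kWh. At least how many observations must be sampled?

For a mean, the margin of error is E = z·σ/√n, so n = (zσ/E)².
At 95% confidence, z = 1.960.
n = (1.960 × 86.5 / 4.06)² = 1743.78
Round up: n = 1744.

1744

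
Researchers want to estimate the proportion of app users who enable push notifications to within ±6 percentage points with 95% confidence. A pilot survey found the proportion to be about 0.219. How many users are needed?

183

For a proportion with margin E = 0.06 at 95% confidence, z = 1.960.
n = p̂(1−p̂)(z/E)² = 0.219 × 0.781 × (1.960/0.06)² = 182.52
Round up: n = 183.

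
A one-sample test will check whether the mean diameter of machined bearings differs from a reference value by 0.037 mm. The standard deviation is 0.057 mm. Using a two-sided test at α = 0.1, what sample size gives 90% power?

21

For a one-sample z-test, n = ((z_{α/2} + z_β)·σ/δ)².
z_{α/2} = 1.645 (two-sided α = 0.1); z_β = 1.282 (power 90% → β = 0.1).
n = (2.927 × 0.057 / 0.037)² = 20.33
Round up: n = 21.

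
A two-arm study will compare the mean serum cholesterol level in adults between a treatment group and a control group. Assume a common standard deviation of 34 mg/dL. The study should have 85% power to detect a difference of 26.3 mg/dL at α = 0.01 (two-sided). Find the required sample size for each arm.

For two equal groups, n per group = 2·((z_{α/2} + z_β)·σ/δ)².
z_{α/2} = 2.576; z_β = 1.036 (power 85%).
n = 2 × (3.612 × 34 / 26.3)² = 2 × 21.80 = 43.60
Round up: n = 44 per group.

44 per group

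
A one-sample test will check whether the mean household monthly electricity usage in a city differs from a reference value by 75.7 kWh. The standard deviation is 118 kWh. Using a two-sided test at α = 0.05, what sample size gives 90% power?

n = 26

For a one-sample z-test, n = ((z_{α/2} + z_β)·σ/δ)².
z_{α/2} = 1.960 (two-sided α = 0.05); z_β = 1.282 (power 90% → β = 0.1).
n = (3.242 × 118 / 75.7)² = 25.54
Round up: n = 26.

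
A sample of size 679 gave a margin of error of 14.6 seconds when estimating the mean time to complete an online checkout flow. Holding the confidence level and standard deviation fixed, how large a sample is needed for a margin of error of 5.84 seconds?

4244

Margin of error scales as 1/√n, so n₂ = n₁·(E₁/E₂)².
n₂ = 679 × (14.6/5.84)² = 679 × 6.25 = 4243.75
Round up: n₂ = 4244.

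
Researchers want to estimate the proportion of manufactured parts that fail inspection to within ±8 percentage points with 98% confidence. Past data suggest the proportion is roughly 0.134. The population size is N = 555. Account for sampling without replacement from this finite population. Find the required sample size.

84

For a proportion with margin E = 0.08 at 98% confidence, z = 2.326.
n = p̂(1−p̂)(z/E)² = 0.134 × 0.866 × (2.326/0.08)² = 98.10 — call this n₀.
Finite-population correction with N = 555: n = n₀ / (1 + (n₀−1)/N) = 98.10 / 1.175 = 83.49
Round up: n = 84.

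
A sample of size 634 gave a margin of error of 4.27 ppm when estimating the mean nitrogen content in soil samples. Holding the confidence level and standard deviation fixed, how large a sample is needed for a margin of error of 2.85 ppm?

1424

Margin of error scales as 1/√n, so n₂ = n₁·(E₁/E₂)².
n₂ = 634 × (4.27/2.85)² = 634 × 2.245 = 1423.33
Round up: n₂ = 1424.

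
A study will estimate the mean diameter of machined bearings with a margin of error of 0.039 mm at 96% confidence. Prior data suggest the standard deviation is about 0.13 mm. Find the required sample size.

47

For a mean, the margin of error is E = z·σ/√n, so n = (zσ/E)².
At 96% confidence, z = 2.054.
n = (2.054 × 0.13 / 0.039)² = 46.88
Round up: n = 47.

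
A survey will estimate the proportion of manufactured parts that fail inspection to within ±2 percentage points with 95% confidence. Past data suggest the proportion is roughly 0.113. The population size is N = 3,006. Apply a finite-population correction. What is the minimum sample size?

For a proportion with margin E = 0.02 at 95% confidence, z = 1.960.
n = p̂(1−p̂)(z/E)² = 0.113 × 0.887 × (1.960/0.02)² = 962.62 — call this n₀.
Finite-population correction with N = 3,006: n = n₀ / (1 + (n₀−1)/N) = 962.62 / 1.32 = 729.26
Round up: n = 730.

730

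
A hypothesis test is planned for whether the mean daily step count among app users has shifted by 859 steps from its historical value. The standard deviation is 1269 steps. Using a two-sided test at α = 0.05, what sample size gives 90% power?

For a one-sample z-test, n = ((z_{α/2} + z_β)·σ/δ)².
z_{α/2} = 1.960 (two-sided α = 0.05); z_β = 1.282 (power 90% → β = 0.1).
n = (3.242 × 1269 / 859)² = 22.94
Round up: n = 23.

23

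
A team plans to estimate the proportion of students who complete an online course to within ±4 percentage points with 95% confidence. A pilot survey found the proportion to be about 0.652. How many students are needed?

545

For a proportion with margin E = 0.04 at 95% confidence, z = 1.960.
n = p̂(1−p̂)(z/E)² = 0.652 × 0.348 × (1.960/0.04)² = 544.78
Round up: n = 545.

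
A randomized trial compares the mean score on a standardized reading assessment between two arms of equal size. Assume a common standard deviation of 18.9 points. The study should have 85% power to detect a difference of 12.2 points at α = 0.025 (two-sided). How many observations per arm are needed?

For two equal groups, n per group = 2·((z_{α/2} + z_β)·σ/δ)².
z_{α/2} = 2.241; z_β = 1.036 (power 85%).
n = 2 × (3.277 × 18.9 / 12.2)² = 2 × 25.77 = 51.54
Round up: n = 52 per group.

52 per group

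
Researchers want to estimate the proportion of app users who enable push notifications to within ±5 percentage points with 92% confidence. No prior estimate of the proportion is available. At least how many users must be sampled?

For a proportion with margin E = 0.05 at 92% confidence, z = 1.751.
With no prior estimate, use p = 0.5, which maximizes p(1−p) at 0.25.
n = 0.25 × (z/E)² = 0.25 × (1.751/0.05)² = 306.60
Round up: n = 307.

n = 307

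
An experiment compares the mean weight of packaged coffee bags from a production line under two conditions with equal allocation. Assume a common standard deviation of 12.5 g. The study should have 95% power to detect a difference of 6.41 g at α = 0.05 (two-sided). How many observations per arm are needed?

99 per group

For two equal groups, n per group = 2·((z_{α/2} + z_β)·σ/δ)².
z_{α/2} = 1.960; z_β = 1.645 (power 95%).
n = 2 × (3.605 × 12.5 / 6.41)² = 2 × 49.42 = 98.84
Round up: n = 99 per group.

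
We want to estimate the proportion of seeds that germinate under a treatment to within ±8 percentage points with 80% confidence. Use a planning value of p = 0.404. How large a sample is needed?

For a proportion with margin E = 0.08 at 80% confidence, z = 1.282.
n = p̂(1−p̂)(z/E)² = 0.404 × 0.596 × (1.282/0.08)² = 61.83
Round up: n = 62.

62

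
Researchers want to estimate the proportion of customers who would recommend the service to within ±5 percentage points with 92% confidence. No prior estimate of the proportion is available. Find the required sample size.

For a proportion with margin E = 0.05 at 92% confidence, z = 1.751.
With no prior estimate, use p = 0.5, which maximizes p(1−p) at 0.25.
n = 0.25 × (z/E)² = 0.25 × (1.751/0.05)² = 306.60
Round up: n = 307.

n = 307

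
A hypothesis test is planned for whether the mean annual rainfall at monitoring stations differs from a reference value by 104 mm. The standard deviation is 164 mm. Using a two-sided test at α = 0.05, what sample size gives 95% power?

For a one-sample z-test, n = ((z_{α/2} + z_β)·σ/δ)².
z_{α/2} = 1.960 (two-sided α = 0.05); z_β = 1.645 (power 95% → β = 0.05).
n = (3.605 × 164 / 104)² = 32.32
Round up: n = 33.

33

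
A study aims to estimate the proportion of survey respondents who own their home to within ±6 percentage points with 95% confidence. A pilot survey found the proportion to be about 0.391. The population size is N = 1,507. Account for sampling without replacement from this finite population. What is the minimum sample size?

n = 218

For a proportion with margin E = 0.06 at 95% confidence, z = 1.960.
n = p̂(1−p̂)(z/E)² = 0.391 × 0.609 × (1.960/0.06)² = 254.10 — call this n₀.
Finite-population correction with N = 1,507: n = n₀ / (1 + (n₀−1)/N) = 254.10 / 1.168 = 217.55
Round up: n = 218.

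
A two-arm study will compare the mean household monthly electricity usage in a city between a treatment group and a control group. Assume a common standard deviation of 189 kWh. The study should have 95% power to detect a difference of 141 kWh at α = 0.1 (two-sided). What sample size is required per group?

39 per group

For two equal groups, n per group = 2·((z_{α/2} + z_β)·σ/δ)².
z_{α/2} = 1.645; z_β = 1.645 (power 95%).
n = 2 × (3.290 × 189 / 141)² = 2 × 19.45 = 38.90
Round up: n = 39 per group.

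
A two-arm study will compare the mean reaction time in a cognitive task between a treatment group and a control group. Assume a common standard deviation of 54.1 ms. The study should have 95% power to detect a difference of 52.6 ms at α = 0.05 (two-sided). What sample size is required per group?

For two equal groups, n per group = 2·((z_{α/2} + z_β)·σ/δ)².
z_{α/2} = 1.960; z_β = 1.645 (power 95%).
n = 2 × (3.605 × 54.1 / 52.6)² = 2 × 13.75 = 27.50
Round up: n = 28 per group.

28 per group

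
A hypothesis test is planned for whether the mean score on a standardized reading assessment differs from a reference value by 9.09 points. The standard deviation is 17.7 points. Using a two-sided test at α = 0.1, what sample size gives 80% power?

For a one-sample z-test, n = ((z_{α/2} + z_β)·σ/δ)².
z_{α/2} = 1.645 (two-sided α = 0.1); z_β = 0.842 (power 80% → β = 0.2).
n = (2.487 × 17.7 / 9.09)² = 23.45
Round up: n = 24.

24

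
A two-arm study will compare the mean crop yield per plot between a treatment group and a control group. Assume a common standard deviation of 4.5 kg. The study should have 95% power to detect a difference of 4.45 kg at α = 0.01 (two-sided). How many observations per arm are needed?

37 per group

For two equal groups, n per group = 2·((z_{α/2} + z_β)·σ/δ)².
z_{α/2} = 2.576; z_β = 1.645 (power 95%).
n = 2 × (4.221 × 4.5 / 4.45)² = 2 × 18.22 = 36.44
Round up: n = 37 per group.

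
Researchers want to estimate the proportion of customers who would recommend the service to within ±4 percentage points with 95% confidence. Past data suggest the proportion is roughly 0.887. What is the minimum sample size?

For a proportion with margin E = 0.04 at 95% confidence, z = 1.960.
n = p̂(1−p̂)(z/E)² = 0.887 × 0.113 × (1.960/0.04)² = 240.65
Round up: n = 241.

n = 241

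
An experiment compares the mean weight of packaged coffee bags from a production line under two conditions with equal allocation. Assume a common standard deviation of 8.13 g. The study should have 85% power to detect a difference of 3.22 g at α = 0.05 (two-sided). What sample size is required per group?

115 per group

For two equal groups, n per group = 2·((z_{α/2} + z_β)·σ/δ)².
z_{α/2} = 1.960; z_β = 1.036 (power 85%).
n = 2 × (2.996 × 8.13 / 3.22)² = 2 × 57.22 = 114.44
Round up: n = 115 per group.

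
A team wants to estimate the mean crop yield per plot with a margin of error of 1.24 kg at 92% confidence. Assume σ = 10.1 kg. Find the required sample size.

For a mean, the margin of error is E = z·σ/√n, so n = (zσ/E)².
At 92% confidence, z = 1.751.
n = (1.751 × 10.1 / 1.24)² = 203.41
Round up: n = 204.

204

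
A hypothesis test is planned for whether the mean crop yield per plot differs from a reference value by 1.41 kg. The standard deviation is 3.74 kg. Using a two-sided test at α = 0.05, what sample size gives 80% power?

n = 56

For a one-sample z-test, n = ((z_{α/2} + z_β)·σ/δ)².
z_{α/2} = 1.960 (two-sided α = 0.05); z_β = 0.842 (power 80% → β = 0.2).
n = (2.802 × 3.74 / 1.41)² = 55.24
Round up: n = 56.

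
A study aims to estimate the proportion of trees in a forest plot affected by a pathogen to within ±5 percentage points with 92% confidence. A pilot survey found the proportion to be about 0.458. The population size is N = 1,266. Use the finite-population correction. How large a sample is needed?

For a proportion with margin E = 0.05 at 92% confidence, z = 1.751.
n = p̂(1−p̂)(z/E)² = 0.458 × 0.542 × (1.751/0.05)² = 304.44 — call this n₀.
Finite-population correction with N = 1,266: n = n₀ / (1 + (n₀−1)/N) = 304.44 / 1.24 = 245.52
Round up: n = 246.

246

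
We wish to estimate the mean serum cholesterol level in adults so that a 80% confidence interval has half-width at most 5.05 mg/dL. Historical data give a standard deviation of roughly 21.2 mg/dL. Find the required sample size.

29

For a mean, the margin of error is E = z·σ/√n, so n = (zσ/E)².
At 80% confidence, z = 1.282.
n = (1.282 × 21.2 / 5.05)² = 28.96
Round up: n = 29.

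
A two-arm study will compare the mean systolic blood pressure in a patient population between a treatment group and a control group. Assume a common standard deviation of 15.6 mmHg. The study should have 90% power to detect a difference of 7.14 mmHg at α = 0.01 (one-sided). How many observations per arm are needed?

125 per group

For two equal groups, n per group = 2·((z_α + z_β)·σ/δ)².
z_α = 2.326; z_β = 1.282 (power 90%).
n = 2 × (3.608 × 15.6 / 7.14)² = 2 × 62.14 = 124.28
Round up: n = 125 per group.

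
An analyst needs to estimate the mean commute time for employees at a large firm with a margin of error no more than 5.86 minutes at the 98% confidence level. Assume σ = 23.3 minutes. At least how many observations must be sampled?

For a mean, the margin of error is E = z·σ/√n, so n = (zσ/E)².
At 98% confidence, z = 2.326.
n = (2.326 × 23.3 / 5.86)² = 85.53
Round up: n = 86.

86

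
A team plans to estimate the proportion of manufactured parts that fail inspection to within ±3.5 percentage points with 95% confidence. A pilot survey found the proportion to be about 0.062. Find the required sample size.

For a proportion with margin E = 0.035 at 95% confidence, z = 1.960.
n = p̂(1−p̂)(z/E)² = 0.062 × 0.938 × (1.960/0.035)² = 182.38
Round up: n = 183.

n = 183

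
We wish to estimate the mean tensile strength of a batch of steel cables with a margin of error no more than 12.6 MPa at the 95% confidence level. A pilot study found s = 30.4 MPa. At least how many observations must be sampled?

For a mean, the margin of error is E = z·σ/√n, so n = (zσ/E)².
At 95% confidence, z = 1.960.
n = (1.960 × 30.4 / 12.6)² = 22.36
Round up: n = 23.

n = 23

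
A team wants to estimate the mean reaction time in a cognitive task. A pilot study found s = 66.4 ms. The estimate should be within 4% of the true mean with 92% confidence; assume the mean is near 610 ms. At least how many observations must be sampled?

For a mean, the margin of error is E = z·σ/√n, so n = (zσ/E)².
At 92% confidence, z = 1.751.
E = 4% of 610 = 24.4 ms.
n = (1.751 × 66.4 / 24.4)² = 22.71
Round up: n = 23.

n = 23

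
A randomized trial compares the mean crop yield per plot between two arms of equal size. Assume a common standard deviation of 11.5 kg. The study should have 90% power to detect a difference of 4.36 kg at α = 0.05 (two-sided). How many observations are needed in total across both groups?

294 total

For two equal groups, n per group = 2·((z_{α/2} + z_β)·σ/δ)².
z_{α/2} = 1.960; z_β = 1.282 (power 90%).
n = 2 × (3.242 × 11.5 / 4.36)² = 2 × 73.12 = 146.24
Round up: n = 147 per group.
Total across both groups: 2 × 147 = 294.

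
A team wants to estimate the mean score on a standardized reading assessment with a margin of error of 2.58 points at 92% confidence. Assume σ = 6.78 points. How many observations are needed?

For a mean, the margin of error is E = z·σ/√n, so n = (zσ/E)².
At 92% confidence, z = 1.751.
n = (1.751 × 6.78 / 2.58)² = 21.17
Round up: n = 22.

n = 22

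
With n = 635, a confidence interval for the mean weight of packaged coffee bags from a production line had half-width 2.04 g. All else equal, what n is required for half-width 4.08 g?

159

Margin of error scales as 1/√n, so n₂ = n₁·(E₁/E₂)².
n₂ = 635 × (2.04/4.08)² = 635 × 0.25 = 158.75
Round up: n₂ = 159.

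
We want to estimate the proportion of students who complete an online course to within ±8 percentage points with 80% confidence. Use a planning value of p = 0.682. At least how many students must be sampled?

56

For a proportion with margin E = 0.08 at 80% confidence, z = 1.282.
n = p̂(1−p̂)(z/E)² = 0.682 × 0.318 × (1.282/0.08)² = 55.69
Round up: n = 56.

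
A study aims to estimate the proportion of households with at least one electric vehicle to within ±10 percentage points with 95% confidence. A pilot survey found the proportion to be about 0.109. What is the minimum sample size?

For a proportion with margin E = 0.1 at 95% confidence, z = 1.960.
n = p̂(1−p̂)(z/E)² = 0.109 × 0.891 × (1.960/0.1)² = 37.31
Round up: n = 38.

38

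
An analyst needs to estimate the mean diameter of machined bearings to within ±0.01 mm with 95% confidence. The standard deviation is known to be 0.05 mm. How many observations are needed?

For a mean, the margin of error is E = z·σ/√n, so n = (zσ/E)².
At 95% confidence, z = 1.960.
n = (1.960 × 0.05 / 0.01)² = 96.04
Round up: n = 97.

97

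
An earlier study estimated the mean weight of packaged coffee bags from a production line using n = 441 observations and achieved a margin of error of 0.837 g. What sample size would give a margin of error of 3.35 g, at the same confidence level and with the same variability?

28

Margin of error scales as 1/√n, so n₂ = n₁·(E₁/E₂)².
n₂ = 441 × (0.837/3.35)² = 441 × 0.06243 = 27.53
Round up: n₂ = 28.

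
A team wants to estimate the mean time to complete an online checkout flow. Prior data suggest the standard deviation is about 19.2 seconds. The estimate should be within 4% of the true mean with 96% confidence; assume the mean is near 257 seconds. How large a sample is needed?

15

For a mean, the margin of error is E = z·σ/√n, so n = (zσ/E)².
At 96% confidence, z = 2.054.
E = 4% of 257 = 10.28 seconds.
n = (2.054 × 19.2 / 10.28)² = 14.72
Round up: n = 15.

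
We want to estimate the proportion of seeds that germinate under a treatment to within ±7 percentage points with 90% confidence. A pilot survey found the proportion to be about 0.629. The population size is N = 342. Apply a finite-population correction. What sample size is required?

For a proportion with margin E = 0.07 at 90% confidence, z = 1.645.
n = p̂(1−p̂)(z/E)² = 0.629 × 0.371 × (1.645/0.07)² = 128.87 — call this n₀.
Finite-population correction with N = 342: n = n₀ / (1 + (n₀−1)/N) = 128.87 / 1.374 = 93.79
Round up: n = 94.

94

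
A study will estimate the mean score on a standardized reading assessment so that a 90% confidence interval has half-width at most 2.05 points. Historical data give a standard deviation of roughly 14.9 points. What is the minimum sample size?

n = 143

For a mean, the margin of error is E = z·σ/√n, so n = (zσ/E)².
At 90% confidence, z = 1.645.
n = (1.645 × 14.9 / 2.05)² = 142.95
Round up: n = 143.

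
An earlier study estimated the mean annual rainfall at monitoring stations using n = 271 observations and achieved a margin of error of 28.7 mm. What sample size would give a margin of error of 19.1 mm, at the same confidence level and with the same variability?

612

Margin of error scales as 1/√n, so n₂ = n₁·(E₁/E₂)².
n₂ = 271 × (28.7/19.1)² = 271 × 2.258 = 611.92
Round up: n₂ = 612.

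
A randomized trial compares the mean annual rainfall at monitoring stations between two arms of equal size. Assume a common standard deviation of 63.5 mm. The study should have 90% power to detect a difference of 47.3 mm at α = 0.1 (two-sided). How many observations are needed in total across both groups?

For two equal groups, n per group = 2·((z_{α/2} + z_β)·σ/δ)².
z_{α/2} = 1.645; z_β = 1.282 (power 90%).
n = 2 × (2.927 × 63.5 / 47.3)² = 2 × 15.44 = 30.88
Round up: n = 31 per group.
Total across both groups: 2 × 31 = 62.

62 total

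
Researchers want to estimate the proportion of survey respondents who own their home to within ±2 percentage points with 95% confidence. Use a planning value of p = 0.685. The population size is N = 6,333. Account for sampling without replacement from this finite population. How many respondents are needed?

For a proportion with margin E = 0.02 at 95% confidence, z = 1.960.
n = p̂(1−p̂)(z/E)² = 0.685 × 0.315 × (1.960/0.02)² = 2072.30 — call this n₀.
Finite-population correction with N = 6,333: n = n₀ / (1 + (n₀−1)/N) = 2072.30 / 1.327 = 1561.64
Round up: n = 1562.

1562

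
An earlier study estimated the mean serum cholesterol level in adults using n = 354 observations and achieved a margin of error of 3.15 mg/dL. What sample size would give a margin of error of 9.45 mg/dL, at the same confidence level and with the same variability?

Margin of error scales as 1/√n, so n₂ = n₁·(E₁/E₂)².
n₂ = 354 × (3.15/9.45)² = 354 × 0.1111 = 39.33
Round up: n₂ = 40.

40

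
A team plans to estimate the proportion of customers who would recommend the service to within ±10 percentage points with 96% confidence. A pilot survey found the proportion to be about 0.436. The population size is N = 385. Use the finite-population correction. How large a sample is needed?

For a proportion with margin E = 0.1 at 96% confidence, z = 2.054.
n = p̂(1−p̂)(z/E)² = 0.436 × 0.564 × (2.054/0.1)² = 103.74 — call this n₀.
Finite-population correction with N = 385: n = n₀ / (1 + (n₀−1)/N) = 103.74 / 1.267 = 81.88
Round up: n = 82.

82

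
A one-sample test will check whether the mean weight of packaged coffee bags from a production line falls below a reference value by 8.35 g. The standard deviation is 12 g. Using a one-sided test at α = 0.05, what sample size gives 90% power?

For a one-sample z-test, n = ((z_α + z_β)·σ/δ)².
z_α = 1.645 (one-sided α = 0.05); z_β = 1.282 (power 90% → β = 0.1).
n = (2.927 × 12 / 8.35)² = 17.69
Round up: n = 18.

18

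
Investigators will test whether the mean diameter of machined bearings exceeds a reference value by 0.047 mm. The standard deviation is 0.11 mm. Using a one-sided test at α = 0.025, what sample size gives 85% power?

For a one-sample z-test, n = ((z_α + z_β)·σ/δ)².
z_α = 1.960 (one-sided α = 0.025); z_β = 1.036 (power 85% → β = 0.15).
n = (2.996 × 0.11 / 0.047)² = 49.17
Round up: n = 50.

50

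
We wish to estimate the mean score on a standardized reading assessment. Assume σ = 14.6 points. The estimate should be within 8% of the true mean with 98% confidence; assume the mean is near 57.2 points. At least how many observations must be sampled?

For a mean, the margin of error is E = z·σ/√n, so n = (zσ/E)².
At 98% confidence, z = 2.326.
E = 8% of 57.2 = 4.576 points.
n = (2.326 × 14.6 / 4.576)² = 55.07
Round up: n = 56.

56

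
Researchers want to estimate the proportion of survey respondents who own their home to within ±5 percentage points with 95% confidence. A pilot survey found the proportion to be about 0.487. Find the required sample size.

n = 384

For a proportion with margin E = 0.05 at 95% confidence, z = 1.960.
n = p̂(1−p̂)(z/E)² = 0.487 × 0.513 × (1.960/0.05)² = 383.90
Round up: n = 384.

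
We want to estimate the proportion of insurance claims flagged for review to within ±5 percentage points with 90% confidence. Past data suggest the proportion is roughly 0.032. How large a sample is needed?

For a proportion with margin E = 0.05 at 90% confidence, z = 1.645.
n = p̂(1−p̂)(z/E)² = 0.032 × 0.968 × (1.645/0.05)² = 33.53
Round up: n = 34.

34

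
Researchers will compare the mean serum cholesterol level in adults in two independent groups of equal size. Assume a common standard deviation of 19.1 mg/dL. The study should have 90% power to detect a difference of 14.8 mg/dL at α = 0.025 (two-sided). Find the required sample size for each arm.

For two equal groups, n per group = 2·((z_{α/2} + z_β)·σ/δ)².
z_{α/2} = 2.241; z_β = 1.282 (power 90%).
n = 2 × (3.523 × 19.1 / 14.8)² = 2 × 20.67 = 41.34
Round up: n = 42 per group.

42 per group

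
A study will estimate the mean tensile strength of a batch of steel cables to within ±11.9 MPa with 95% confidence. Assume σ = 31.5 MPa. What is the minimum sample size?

For a mean, the margin of error is E = z·σ/√n, so n = (zσ/E)².
At 95% confidence, z = 1.960.
n = (1.960 × 31.5 / 11.9)² = 26.92
Round up: n = 27.

n = 27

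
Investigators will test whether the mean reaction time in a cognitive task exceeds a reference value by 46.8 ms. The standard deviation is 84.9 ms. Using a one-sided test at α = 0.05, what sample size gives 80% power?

n = 21

For a one-sample z-test, n = ((z_α + z_β)·σ/δ)².
z_α = 1.645 (one-sided α = 0.05); z_β = 0.842 (power 80% → β = 0.2).
n = (2.487 × 84.9 / 46.8)² = 20.36
Round up: n = 21.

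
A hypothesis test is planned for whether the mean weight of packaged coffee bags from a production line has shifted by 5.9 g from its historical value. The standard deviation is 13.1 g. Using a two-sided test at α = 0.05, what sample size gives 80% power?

For a one-sample z-test, n = ((z_{α/2} + z_β)·σ/δ)².
z_{α/2} = 1.960 (two-sided α = 0.05); z_β = 0.842 (power 80% → β = 0.2).
n = (2.802 × 13.1 / 5.9)² = 38.71
Round up: n = 39.

39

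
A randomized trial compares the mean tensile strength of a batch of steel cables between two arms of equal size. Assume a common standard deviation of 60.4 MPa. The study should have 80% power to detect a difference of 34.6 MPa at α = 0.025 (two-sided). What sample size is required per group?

58 per group

For two equal groups, n per group = 2·((z_{α/2} + z_β)·σ/δ)².
z_{α/2} = 2.241; z_β = 0.842 (power 80%).
n = 2 × (3.083 × 60.4 / 34.6)² = 2 × 28.96 = 57.92
Round up: n = 58 per group.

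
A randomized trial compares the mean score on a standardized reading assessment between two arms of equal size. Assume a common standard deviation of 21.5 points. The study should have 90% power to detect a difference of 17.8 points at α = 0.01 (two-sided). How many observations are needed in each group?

For two equal groups, n per group = 2·((z_{α/2} + z_β)·σ/δ)².
z_{α/2} = 2.576; z_β = 1.282 (power 90%).
n = 2 × (3.858 × 21.5 / 17.8)² = 2 × 21.72 = 43.44
Round up: n = 44 per group.

44 per group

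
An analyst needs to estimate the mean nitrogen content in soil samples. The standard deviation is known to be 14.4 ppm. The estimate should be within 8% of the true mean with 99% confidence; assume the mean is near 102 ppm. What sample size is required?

n = 21

For a mean, the margin of error is E = z·σ/√n, so n = (zσ/E)².
At 99% confidence, z = 2.576.
E = 8% of 102 = 8.16 ppm.
n = (2.576 × 14.4 / 8.16)² = 20.67
Round up: n = 21.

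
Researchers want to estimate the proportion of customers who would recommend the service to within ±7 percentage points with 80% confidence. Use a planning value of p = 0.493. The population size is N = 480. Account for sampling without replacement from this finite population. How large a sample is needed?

For a proportion with margin E = 0.07 at 80% confidence, z = 1.282.
n = p̂(1−p̂)(z/E)² = 0.493 × 0.507 × (1.282/0.07)² = 83.84 — call this n₀.
Finite-population correction with N = 480: n = n₀ / (1 + (n₀−1)/N) = 83.84 / 1.173 = 71.47
Round up: n = 72.

n = 72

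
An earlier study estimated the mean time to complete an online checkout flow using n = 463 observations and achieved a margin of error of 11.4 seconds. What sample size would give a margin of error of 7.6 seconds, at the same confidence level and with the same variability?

Margin of error scales as 1/√n, so n₂ = n₁·(E₁/E₂)².
n₂ = 463 × (11.4/7.6)² = 463 × 2.25 = 1041.75
Round up: n₂ = 1042.

n = 1042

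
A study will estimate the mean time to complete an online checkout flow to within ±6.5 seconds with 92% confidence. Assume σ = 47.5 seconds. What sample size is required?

For a mean, the margin of error is E = z·σ/√n, so n = (zσ/E)².
At 92% confidence, z = 1.751.
n = (1.751 × 47.5 / 6.5)² = 163.73
Round up: n = 164.

164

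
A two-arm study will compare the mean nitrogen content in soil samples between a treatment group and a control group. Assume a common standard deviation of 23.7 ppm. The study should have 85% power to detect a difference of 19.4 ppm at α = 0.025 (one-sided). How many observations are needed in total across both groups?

54 total

For two equal groups, n per group = 2·((z_α + z_β)·σ/δ)².
z_α = 1.960; z_β = 1.036 (power 85%).
n = 2 × (2.996 × 23.7 / 19.4)² = 2 × 13.40 = 26.80
Round up: n = 27 per group.
Total across both groups: 2 × 27 = 54.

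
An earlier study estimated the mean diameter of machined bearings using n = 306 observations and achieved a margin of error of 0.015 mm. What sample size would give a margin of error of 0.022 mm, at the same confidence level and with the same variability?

143

Margin of error scales as 1/√n, so n₂ = n₁·(E₁/E₂)².
n₂ = 306 × (0.015/0.022)² = 306 × 0.4649 = 142.26
Round up: n₂ = 143.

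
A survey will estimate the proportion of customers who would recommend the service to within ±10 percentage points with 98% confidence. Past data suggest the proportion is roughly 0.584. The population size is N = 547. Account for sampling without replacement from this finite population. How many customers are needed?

107

For a proportion with margin E = 0.1 at 98% confidence, z = 2.326.
n = p̂(1−p̂)(z/E)² = 0.584 × 0.416 × (2.326/0.1)² = 131.44 — call this n₀.
Finite-population correction with N = 547: n = n₀ / (1 + (n₀−1)/N) = 131.44 / 1.238 = 106.17
Round up: n = 107.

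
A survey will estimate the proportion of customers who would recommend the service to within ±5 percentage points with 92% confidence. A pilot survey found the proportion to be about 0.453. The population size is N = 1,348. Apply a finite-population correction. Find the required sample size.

n = 249

For a proportion with margin E = 0.05 at 92% confidence, z = 1.751.
n = p̂(1−p̂)(z/E)² = 0.453 × 0.547 × (1.751/0.05)² = 303.89 — call this n₀.
Finite-population correction with N = 1,348: n = n₀ / (1 + (n₀−1)/N) = 303.89 / 1.225 = 248.07
Round up: n = 249.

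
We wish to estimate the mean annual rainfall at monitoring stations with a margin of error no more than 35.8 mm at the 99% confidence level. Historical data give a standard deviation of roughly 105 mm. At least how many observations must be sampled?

For a mean, the margin of error is E = z·σ/√n, so n = (zσ/E)².
At 99% confidence, z = 2.576.
n = (2.576 × 105 / 35.8)² = 57.08
Round up: n = 58.

58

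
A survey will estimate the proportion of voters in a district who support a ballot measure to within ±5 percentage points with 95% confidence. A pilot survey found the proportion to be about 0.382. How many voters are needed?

n = 363

For a proportion with margin E = 0.05 at 95% confidence, z = 1.960.
n = p̂(1−p̂)(z/E)² = 0.382 × 0.618 × (1.960/0.05)² = 362.76
Round up: n = 363.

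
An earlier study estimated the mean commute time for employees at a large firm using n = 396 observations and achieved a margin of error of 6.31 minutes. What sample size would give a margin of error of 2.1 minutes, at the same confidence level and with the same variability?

Margin of error scales as 1/√n, so n₂ = n₁·(E₁/E₂)².
n₂ = 396 × (6.31/2.1)² = 396 × 9.029 = 3575.48
Round up: n₂ = 3576.

3576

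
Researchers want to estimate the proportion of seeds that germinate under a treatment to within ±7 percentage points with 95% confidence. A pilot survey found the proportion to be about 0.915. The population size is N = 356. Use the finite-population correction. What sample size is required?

For a proportion with margin E = 0.07 at 95% confidence, z = 1.960.
n = p̂(1−p̂)(z/E)² = 0.915 × 0.085 × (1.960/0.07)² = 60.98 — call this n₀.
Finite-population correction with N = 356: n = n₀ / (1 + (n₀−1)/N) = 60.98 / 1.168 = 52.21
Round up: n = 53.

n = 53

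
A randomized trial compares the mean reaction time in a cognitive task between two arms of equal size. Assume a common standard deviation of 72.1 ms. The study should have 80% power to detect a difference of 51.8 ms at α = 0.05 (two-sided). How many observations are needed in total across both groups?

62 total

For two equal groups, n per group = 2·((z_{α/2} + z_β)·σ/δ)².
z_{α/2} = 1.960; z_β = 0.842 (power 80%).
n = 2 × (2.802 × 72.1 / 51.8)² = 2 × 15.21 = 30.42
Round up: n = 31 per group.
Total across both groups: 2 × 31 = 62.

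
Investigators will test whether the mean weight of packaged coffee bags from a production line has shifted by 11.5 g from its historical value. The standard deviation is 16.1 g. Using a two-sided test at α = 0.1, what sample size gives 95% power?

22

For a one-sample z-test, n = ((z_{α/2} + z_β)·σ/δ)².
z_{α/2} = 1.645 (two-sided α = 0.1); z_β = 1.645 (power 95% → β = 0.05).
n = (3.290 × 16.1 / 11.5)² = 21.22
Round up: n = 22.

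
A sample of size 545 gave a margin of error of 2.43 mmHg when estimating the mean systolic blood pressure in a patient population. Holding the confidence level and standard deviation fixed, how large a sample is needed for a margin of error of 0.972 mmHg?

Margin of error scales as 1/√n, so n₂ = n₁·(E₁/E₂)².
n₂ = 545 × (2.43/0.972)² = 545 × 6.25 = 3406.25
Round up: n₂ = 3407.

3407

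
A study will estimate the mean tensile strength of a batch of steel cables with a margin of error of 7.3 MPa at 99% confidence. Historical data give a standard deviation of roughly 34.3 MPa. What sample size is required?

147

For a mean, the margin of error is E = z·σ/√n, so n = (zσ/E)².
At 99% confidence, z = 2.576.
n = (2.576 × 34.3 / 7.3)² = 146.50
Round up: n = 147.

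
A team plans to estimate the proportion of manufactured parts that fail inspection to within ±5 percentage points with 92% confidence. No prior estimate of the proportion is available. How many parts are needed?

307

For a proportion with margin E = 0.05 at 92% confidence, z = 1.751.
With no prior estimate, use p = 0.5, which maximizes p(1−p) at 0.25.
n = 0.25 × (z/E)² = 0.25 × (1.751/0.05)² = 306.60
Round up: n = 307.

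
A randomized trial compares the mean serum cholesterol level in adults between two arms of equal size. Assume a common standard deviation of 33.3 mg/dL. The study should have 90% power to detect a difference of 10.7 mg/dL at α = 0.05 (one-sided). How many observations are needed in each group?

166 per group

For two equal groups, n per group = 2·((z_α + z_β)·σ/δ)².
z_α = 1.645; z_β = 1.282 (power 90%).
n = 2 × (2.927 × 33.3 / 10.7)² = 2 × 82.98 = 165.96
Round up: n = 166 per group.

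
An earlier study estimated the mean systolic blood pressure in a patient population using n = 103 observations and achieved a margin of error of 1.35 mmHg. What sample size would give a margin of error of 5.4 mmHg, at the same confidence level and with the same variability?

7

Margin of error scales as 1/√n, so n₂ = n₁·(E₁/E₂)².
n₂ = 103 × (1.35/5.4)² = 103 × 0.0625 = 6.44
Round up: n₂ = 7.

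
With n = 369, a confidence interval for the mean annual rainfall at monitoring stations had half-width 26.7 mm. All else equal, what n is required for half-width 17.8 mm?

831

Margin of error scales as 1/√n, so n₂ = n₁·(E₁/E₂)².
n₂ = 369 × (26.7/17.8)² = 369 × 2.25 = 830.25
Round up: n₂ = 831.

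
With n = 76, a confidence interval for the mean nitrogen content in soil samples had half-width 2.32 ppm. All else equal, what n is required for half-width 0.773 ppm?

Margin of error scales as 1/√n, so n₂ = n₁·(E₁/E₂)².
n₂ = 76 × (2.32/0.773)² = 76 × 9.008 = 684.61
Round up: n₂ = 685.

685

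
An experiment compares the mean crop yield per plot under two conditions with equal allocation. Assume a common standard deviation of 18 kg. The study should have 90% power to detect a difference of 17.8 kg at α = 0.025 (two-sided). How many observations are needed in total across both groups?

For two equal groups, n per group = 2·((z_{α/2} + z_β)·σ/δ)².
z_{α/2} = 2.241; z_β = 1.282 (power 90%).
n = 2 × (3.523 × 18 / 17.8)² = 2 × 12.69 = 25.38
Round up: n = 26 per group.
Total across both groups: 2 × 26 = 52.

52 total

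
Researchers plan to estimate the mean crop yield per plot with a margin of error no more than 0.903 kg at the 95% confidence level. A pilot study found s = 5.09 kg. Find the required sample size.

n = 123

For a mean, the margin of error is E = z·σ/√n, so n = (zσ/E)².
At 95% confidence, z = 1.960.
n = (1.960 × 5.09 / 0.903)² = 122.06
Round up: n = 123.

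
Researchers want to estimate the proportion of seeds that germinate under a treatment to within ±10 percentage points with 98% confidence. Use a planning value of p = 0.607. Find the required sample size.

n = 130

For a proportion with margin E = 0.1 at 98% confidence, z = 2.326.
n = p̂(1−p̂)(z/E)² = 0.607 × 0.393 × (2.326/0.1)² = 129.06
Round up: n = 130.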